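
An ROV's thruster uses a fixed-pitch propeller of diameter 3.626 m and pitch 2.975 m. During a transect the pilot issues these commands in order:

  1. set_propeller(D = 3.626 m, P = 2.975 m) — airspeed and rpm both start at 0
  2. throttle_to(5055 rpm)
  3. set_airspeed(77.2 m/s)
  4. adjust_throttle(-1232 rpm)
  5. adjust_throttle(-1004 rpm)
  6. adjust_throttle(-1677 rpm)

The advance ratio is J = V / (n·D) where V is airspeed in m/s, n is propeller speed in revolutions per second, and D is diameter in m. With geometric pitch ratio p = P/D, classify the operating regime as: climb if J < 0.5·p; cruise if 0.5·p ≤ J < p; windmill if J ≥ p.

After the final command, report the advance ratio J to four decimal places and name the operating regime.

J = 1.1186, regime = windmill

set_propeller: D = 3.626 m, P = 2.975 m (p = P/D = 0.820463); state ← (V=0, rpm=0)
throttle_to(5055): rpm ← 5055
set_airspeed(77.2): V ← 77.2 m/s
adjust_throttle(-1232): rpm ← 5055 -1232 = 3823
adjust_throttle(-1004): rpm ← 3823 -1004 = 2819
adjust_throttle(-1677): rpm ← 2819 -1677 = 1142
final state: V = 77.2 m/s, rpm = 1142 → n = rpm/60 = 19.033333 rev/s
J = V / (n·D) = 77.2 / (19.033333 × 3.626) = 1.118600
regime bands: climb J<0.4102 | cruise [0.4102, 0.8205) | windmill J≥0.8205
J = 1.1186 → windmill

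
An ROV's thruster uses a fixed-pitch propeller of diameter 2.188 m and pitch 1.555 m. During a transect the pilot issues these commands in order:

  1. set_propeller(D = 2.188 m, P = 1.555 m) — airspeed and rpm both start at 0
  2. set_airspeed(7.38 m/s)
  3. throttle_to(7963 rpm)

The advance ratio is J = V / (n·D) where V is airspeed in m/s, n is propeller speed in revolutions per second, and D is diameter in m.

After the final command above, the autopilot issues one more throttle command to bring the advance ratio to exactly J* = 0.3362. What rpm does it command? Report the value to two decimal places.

set_propeller: D = 2.188 m, P = 1.555 m (p = P/D = 0.710695); state ← (V=0, rpm=0)
set_airspeed(7.38): V ← 7.38 m/s
throttle_to(7963): rpm ← 7963
final state: V = 7.38 m/s, rpm = 7963 → n = rpm/60 = 132.716667 rev/s
target J* = 0.3362; solve J* = V/(n·D) for n: n = V/(J*·D) = 7.38/(0.3362 × 2.188) = 10.032550 rev/s
rpm = 60·n = 601.953003

rpm = 601.95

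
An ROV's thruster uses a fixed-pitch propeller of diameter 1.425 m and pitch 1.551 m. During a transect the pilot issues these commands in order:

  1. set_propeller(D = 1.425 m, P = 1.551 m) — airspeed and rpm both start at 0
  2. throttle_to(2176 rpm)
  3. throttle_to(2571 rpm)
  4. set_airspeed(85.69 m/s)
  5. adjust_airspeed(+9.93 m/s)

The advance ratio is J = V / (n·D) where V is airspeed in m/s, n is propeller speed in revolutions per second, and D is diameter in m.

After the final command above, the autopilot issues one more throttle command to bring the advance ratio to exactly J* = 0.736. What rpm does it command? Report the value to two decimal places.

rpm = 5470.25

set_propeller: D = 1.425 m, P = 1.551 m (p = P/D = 1.088421); state ← (V=0, rpm=0)
throttle_to(2176): rpm ← 2176
throttle_to(2571): rpm ← 2571
set_airspeed(85.69): V ← 85.69 m/s
adjust_airspeed(+9.93): V ← 85.69 +9.93 = 95.62 m/s
final state: V = 95.62 m/s, rpm = 2571 → n = rpm/60 = 42.850000 rev/s
target J* = 0.736; solve J* = V/(n·D) for n: n = V/(J*·D) = 95.62/(0.736 × 1.425) = 91.170862 rev/s
rpm = 60·n = 5470.251716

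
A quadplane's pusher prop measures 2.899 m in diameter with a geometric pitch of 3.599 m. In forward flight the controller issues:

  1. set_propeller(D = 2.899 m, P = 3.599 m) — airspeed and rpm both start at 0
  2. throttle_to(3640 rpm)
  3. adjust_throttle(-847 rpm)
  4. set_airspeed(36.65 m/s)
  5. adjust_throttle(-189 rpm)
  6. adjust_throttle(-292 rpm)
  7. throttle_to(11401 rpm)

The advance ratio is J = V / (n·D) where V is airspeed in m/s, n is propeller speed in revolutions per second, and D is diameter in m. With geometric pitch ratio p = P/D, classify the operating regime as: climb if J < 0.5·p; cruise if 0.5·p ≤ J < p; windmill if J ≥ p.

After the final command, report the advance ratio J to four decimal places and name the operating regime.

J = 0.0665, regime = climb

set_propeller: D = 2.899 m, P = 3.599 m (p = P/D = 1.241463); state ← (V=0, rpm=0)
throttle_to(3640): rpm ← 3640
adjust_throttle(-847): rpm ← 3640 -847 = 2793
set_airspeed(36.65): V ← 36.65 m/s
adjust_throttle(-189): rpm ← 2793 -189 = 2604
adjust_throttle(-292): rpm ← 2604 -292 = 2312
throttle_to(11401): rpm ← 11401
final state: V = 36.65 m/s, rpm = 11401 → n = rpm/60 = 190.016667 rev/s
J = V / (n·D) = 36.65 / (190.016667 × 2.899) = 0.066533
regime bands: climb J<0.6207 | cruise [0.6207, 1.2415) | windmill J≥1.2415
J = 0.0665 → climb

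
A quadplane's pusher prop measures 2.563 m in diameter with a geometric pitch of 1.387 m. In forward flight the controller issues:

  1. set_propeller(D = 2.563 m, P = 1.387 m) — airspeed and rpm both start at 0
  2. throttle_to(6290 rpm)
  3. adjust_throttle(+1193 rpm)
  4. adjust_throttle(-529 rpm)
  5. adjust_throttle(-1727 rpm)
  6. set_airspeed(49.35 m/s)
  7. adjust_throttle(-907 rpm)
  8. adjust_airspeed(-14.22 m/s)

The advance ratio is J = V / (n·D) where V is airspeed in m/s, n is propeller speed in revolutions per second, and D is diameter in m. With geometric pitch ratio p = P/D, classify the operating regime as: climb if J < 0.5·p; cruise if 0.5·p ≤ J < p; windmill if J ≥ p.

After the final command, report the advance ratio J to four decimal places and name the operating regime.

set_propeller: D = 2.563 m, P = 1.387 m (p = P/D = 0.541163); state ← (V=0, rpm=0)
throttle_to(6290): rpm ← 6290
adjust_throttle(+1193): rpm ← 6290 +1193 = 7483
adjust_throttle(-529): rpm ← 7483 -529 = 6954
adjust_throttle(-1727): rpm ← 6954 -1727 = 5227
set_airspeed(49.35): V ← 49.35 m/s
adjust_throttle(-907): rpm ← 5227 -907 = 4320
adjust_airspeed(-14.22): V ← 49.35 -14.22 = 35.13 m/s
final state: V = 35.13 m/s, rpm = 4320 → n = rpm/60 = 72.000000 rev/s
J = V / (n·D) = 35.13 / (72.000000 × 2.563) = 0.190369
regime bands: climb J<0.2706 | cruise [0.2706, 0.5412) | windmill J≥0.5412
J = 0.1904 → climb

J = 0.1904, regime = climb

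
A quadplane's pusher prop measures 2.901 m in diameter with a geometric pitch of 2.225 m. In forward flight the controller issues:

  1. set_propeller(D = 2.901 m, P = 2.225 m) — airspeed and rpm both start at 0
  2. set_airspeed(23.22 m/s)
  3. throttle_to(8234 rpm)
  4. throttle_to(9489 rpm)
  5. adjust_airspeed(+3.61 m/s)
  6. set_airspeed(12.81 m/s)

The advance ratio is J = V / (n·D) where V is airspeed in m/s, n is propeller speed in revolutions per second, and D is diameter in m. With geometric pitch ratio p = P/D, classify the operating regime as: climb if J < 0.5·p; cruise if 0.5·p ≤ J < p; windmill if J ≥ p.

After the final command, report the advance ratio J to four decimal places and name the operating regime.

J = 0.0279, regime = climb

set_propeller: D = 2.901 m, P = 2.225 m (p = P/D = 0.766977); state ← (V=0, rpm=0)
set_airspeed(23.22): V ← 23.22 m/s
throttle_to(8234): rpm ← 8234
throttle_to(9489): rpm ← 9489
adjust_airspeed(+3.61): V ← 23.22 +3.61 = 26.83 m/s
set_airspeed(12.81): V ← 12.81 m/s
final state: V = 12.81 m/s, rpm = 9489 → n = rpm/60 = 158.150000 rev/s
J = V / (n·D) = 12.81 / (158.150000 × 2.901) = 0.027921
regime bands: climb J<0.3835 | cruise [0.3835, 0.7670) | windmill J≥0.7670
J = 0.0279 → climb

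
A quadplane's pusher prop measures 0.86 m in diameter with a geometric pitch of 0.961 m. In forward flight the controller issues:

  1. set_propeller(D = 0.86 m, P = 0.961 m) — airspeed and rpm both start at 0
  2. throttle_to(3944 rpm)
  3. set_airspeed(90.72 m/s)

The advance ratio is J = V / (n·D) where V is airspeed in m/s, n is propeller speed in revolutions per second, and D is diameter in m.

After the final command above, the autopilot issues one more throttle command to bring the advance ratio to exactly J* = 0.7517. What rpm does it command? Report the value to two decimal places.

set_propeller: D = 0.86 m, P = 0.961 m (p = P/D = 1.117442); state ← (V=0, rpm=0)
throttle_to(3944): rpm ← 3944
set_airspeed(90.72): V ← 90.72 m/s
final state: V = 90.72 m/s, rpm = 3944 → n = rpm/60 = 65.733333 rev/s
target J* = 0.7517; solve J* = V/(n·D) for n: n = V/(J*·D) = 90.72/(0.7517 × 0.86) = 140.333074 rev/s
rpm = 60·n = 8419.984469

rpm = 8419.98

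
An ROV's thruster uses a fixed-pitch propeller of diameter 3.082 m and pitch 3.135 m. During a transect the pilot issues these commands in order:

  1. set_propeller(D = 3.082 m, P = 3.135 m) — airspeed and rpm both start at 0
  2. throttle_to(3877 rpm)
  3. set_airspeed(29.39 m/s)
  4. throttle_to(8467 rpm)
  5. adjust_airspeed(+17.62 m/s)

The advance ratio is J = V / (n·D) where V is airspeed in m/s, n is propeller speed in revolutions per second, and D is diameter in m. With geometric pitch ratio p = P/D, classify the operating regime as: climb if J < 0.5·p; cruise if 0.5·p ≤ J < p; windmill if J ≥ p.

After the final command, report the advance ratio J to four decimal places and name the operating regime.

J = 0.1081, regime = climb

set_propeller: D = 3.082 m, P = 3.135 m (p = P/D = 1.017197); state ← (V=0, rpm=0)
throttle_to(3877): rpm ← 3877
set_airspeed(29.39): V ← 29.39 m/s
throttle_to(8467): rpm ← 8467
adjust_airspeed(+17.62): V ← 29.39 +17.62 = 47.01 m/s
final state: V = 47.01 m/s, rpm = 8467 → n = rpm/60 = 141.116667 rev/s
J = V / (n·D) = 47.01 / (141.116667 × 3.082) = 0.108088
regime bands: climb J<0.5086 | cruise [0.5086, 1.0172) | windmill J≥1.0172
J = 0.1081 → climb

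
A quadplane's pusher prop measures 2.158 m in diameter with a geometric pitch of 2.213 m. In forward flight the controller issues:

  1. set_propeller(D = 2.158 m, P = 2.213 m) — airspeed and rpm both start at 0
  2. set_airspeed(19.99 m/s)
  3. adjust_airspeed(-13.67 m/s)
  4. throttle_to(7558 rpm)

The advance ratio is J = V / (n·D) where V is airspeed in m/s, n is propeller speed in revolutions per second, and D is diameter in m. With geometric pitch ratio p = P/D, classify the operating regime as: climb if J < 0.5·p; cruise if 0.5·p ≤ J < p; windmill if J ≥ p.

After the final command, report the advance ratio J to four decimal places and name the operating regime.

set_propeller: D = 2.158 m, P = 2.213 m (p = P/D = 1.025487); state ← (V=0, rpm=0)
set_airspeed(19.99): V ← 19.99 m/s
adjust_airspeed(-13.67): V ← 19.99 -13.67 = 6.32 m/s
throttle_to(7558): rpm ← 7558
final state: V = 6.32 m/s, rpm = 7558 → n = rpm/60 = 125.966667 rev/s
J = V / (n·D) = 6.32 / (125.966667 × 2.158) = 0.023249
regime bands: climb J<0.5127 | cruise [0.5127, 1.0255) | windmill J≥1.0255
J = 0.0232 → climb

J = 0.0232, regime = climb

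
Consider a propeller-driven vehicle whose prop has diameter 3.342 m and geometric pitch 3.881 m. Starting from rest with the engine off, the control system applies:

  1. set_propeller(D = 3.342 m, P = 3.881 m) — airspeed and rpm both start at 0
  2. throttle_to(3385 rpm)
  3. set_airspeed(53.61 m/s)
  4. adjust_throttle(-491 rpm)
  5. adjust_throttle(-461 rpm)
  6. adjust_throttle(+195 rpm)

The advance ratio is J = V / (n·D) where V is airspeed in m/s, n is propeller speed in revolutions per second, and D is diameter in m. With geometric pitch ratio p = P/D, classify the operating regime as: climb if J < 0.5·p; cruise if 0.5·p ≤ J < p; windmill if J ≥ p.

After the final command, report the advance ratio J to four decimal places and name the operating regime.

J = 0.3662, regime = climb

set_propeller: D = 3.342 m, P = 3.881 m (p = P/D = 1.161281); state ← (V=0, rpm=0)
throttle_to(3385): rpm ← 3385
set_airspeed(53.61): V ← 53.61 m/s
adjust_throttle(-491): rpm ← 3385 -491 = 2894
adjust_throttle(-461): rpm ← 2894 -461 = 2433
adjust_throttle(+195): rpm ← 2433 +195 = 2628
final state: V = 53.61 m/s, rpm = 2628 → n = rpm/60 = 43.800000 rev/s
J = V / (n·D) = 53.61 / (43.800000 × 3.342) = 0.366240
regime bands: climb J<0.5806 | cruise [0.5806, 1.1613) | windmill J≥1.1613
J = 0.3662 → climb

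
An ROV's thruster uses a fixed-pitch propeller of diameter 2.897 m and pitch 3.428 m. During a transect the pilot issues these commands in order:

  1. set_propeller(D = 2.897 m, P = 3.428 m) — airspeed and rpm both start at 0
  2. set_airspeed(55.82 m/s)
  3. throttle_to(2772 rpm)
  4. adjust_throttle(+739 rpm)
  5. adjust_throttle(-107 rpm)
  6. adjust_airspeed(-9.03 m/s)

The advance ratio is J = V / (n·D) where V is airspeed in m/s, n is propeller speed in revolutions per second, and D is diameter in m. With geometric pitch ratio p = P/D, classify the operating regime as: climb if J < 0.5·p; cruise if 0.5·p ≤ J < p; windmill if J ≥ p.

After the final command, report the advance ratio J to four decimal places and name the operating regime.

set_propeller: D = 2.897 m, P = 3.428 m (p = P/D = 1.183293); state ← (V=0, rpm=0)
set_airspeed(55.82): V ← 55.82 m/s
throttle_to(2772): rpm ← 2772
adjust_throttle(+739): rpm ← 2772 +739 = 3511
adjust_throttle(-107): rpm ← 3511 -107 = 3404
adjust_airspeed(-9.03): V ← 55.82 -9.03 = 46.79 m/s
final state: V = 46.79 m/s, rpm = 3404 → n = rpm/60 = 56.733333 rev/s
J = V / (n·D) = 46.79 / (56.733333 × 2.897) = 0.284686
regime bands: climb J<0.5916 | cruise [0.5916, 1.1833) | windmill J≥1.1833
J = 0.2847 → climb

J = 0.2847, regime = climb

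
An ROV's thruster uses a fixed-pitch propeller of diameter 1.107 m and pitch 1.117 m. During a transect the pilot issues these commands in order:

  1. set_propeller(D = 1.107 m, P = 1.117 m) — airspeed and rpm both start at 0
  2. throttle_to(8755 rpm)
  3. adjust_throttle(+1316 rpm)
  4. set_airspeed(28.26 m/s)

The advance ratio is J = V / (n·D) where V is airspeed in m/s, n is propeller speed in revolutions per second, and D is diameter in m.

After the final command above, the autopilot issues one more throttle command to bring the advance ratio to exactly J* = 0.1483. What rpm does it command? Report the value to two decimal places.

rpm = 10328.44

set_propeller: D = 1.107 m, P = 1.117 m (p = P/D = 1.009033); state ← (V=0, rpm=0)
throttle_to(8755): rpm ← 8755
adjust_throttle(+1316): rpm ← 8755 +1316 = 10071
set_airspeed(28.26): V ← 28.26 m/s
final state: V = 28.26 m/s, rpm = 10071 → n = rpm/60 = 167.850000 rev/s
target J* = 0.1483; solve J* = V/(n·D) for n: n = V/(J*·D) = 28.26/(0.1483 × 1.107) = 172.140629 rev/s
rpm = 60·n = 10328.437742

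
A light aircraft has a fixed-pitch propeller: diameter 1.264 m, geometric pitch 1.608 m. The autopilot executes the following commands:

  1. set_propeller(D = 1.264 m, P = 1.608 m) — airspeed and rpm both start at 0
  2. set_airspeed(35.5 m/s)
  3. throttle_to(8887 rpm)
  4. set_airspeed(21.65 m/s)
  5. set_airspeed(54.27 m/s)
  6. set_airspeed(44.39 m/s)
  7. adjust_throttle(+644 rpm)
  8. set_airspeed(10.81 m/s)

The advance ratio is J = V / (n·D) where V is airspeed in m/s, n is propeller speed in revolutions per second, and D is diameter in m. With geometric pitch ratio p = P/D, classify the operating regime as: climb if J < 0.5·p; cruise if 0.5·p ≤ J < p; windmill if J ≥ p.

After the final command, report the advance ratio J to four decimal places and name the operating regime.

set_propeller: D = 1.264 m, P = 1.608 m (p = P/D = 1.272152); state ← (V=0, rpm=0)
set_airspeed(35.5): V ← 35.5 m/s
throttle_to(8887): rpm ← 8887
set_airspeed(21.65): V ← 21.65 m/s
set_airspeed(54.27): V ← 54.27 m/s
set_airspeed(44.39): V ← 44.39 m/s
adjust_throttle(+644): rpm ← 8887 +644 = 9531
set_airspeed(10.81): V ← 10.81 m/s
final state: V = 10.81 m/s, rpm = 9531 → n = rpm/60 = 158.850000 rev/s
J = V / (n·D) = 10.81 / (158.850000 × 1.264) = 0.053838
regime bands: climb J<0.6361 | cruise [0.6361, 1.2722) | windmill J≥1.2722
J = 0.0538 → climb

J = 0.0538, regime = climb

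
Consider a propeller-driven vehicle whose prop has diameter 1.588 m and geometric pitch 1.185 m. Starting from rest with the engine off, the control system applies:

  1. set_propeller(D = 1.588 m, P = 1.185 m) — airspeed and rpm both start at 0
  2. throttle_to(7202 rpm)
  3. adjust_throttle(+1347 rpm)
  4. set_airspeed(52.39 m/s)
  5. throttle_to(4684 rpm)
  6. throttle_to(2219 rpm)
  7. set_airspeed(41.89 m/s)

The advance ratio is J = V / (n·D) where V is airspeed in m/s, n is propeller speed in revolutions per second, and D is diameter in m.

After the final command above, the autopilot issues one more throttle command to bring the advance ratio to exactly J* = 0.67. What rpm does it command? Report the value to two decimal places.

set_propeller: D = 1.588 m, P = 1.185 m (p = P/D = 0.746222); state ← (V=0, rpm=0)
throttle_to(7202): rpm ← 7202
adjust_throttle(+1347): rpm ← 7202 +1347 = 8549
set_airspeed(52.39): V ← 52.39 m/s
throttle_to(4684): rpm ← 4684
throttle_to(2219): rpm ← 2219
set_airspeed(41.89): V ← 41.89 m/s
final state: V = 41.89 m/s, rpm = 2219 → n = rpm/60 = 36.983333 rev/s
target J* = 0.67; solve J* = V/(n·D) for n: n = V/(J*·D) = 41.89/(0.67 × 1.588) = 39.371781 rev/s
rpm = 60·n = 2362.306854

rpm = 2362.31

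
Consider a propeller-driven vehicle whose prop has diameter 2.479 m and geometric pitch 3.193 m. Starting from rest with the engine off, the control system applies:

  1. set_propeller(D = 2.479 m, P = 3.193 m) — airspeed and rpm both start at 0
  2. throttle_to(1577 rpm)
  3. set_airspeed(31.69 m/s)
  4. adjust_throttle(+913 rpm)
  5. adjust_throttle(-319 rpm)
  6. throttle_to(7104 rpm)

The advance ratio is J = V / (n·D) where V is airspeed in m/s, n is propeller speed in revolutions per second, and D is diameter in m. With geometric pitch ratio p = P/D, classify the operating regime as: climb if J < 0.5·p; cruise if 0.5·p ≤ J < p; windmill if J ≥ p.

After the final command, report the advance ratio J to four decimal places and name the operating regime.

set_propeller: D = 2.479 m, P = 3.193 m (p = P/D = 1.288019); state ← (V=0, rpm=0)
throttle_to(1577): rpm ← 1577
set_airspeed(31.69): V ← 31.69 m/s
adjust_throttle(+913): rpm ← 1577 +913 = 2490
adjust_throttle(-319): rpm ← 2490 -319 = 2171
throttle_to(7104): rpm ← 7104
final state: V = 31.69 m/s, rpm = 7104 → n = rpm/60 = 118.400000 rev/s
J = V / (n·D) = 31.69 / (118.400000 × 2.479) = 0.107968
regime bands: climb J<0.6440 | cruise [0.6440, 1.2880) | windmill J≥1.2880
J = 0.1080 → climb

J = 0.1080, regime = climb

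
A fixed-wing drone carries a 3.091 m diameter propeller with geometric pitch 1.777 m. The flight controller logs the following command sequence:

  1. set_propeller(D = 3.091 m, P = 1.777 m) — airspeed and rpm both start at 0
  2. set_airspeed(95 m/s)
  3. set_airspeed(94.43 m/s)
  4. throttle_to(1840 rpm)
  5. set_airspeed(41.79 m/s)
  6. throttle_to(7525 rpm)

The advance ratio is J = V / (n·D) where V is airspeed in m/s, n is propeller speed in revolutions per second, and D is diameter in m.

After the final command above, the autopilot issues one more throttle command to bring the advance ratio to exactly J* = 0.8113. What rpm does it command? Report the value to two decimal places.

set_propeller: D = 3.091 m, P = 1.777 m (p = P/D = 0.574895); state ← (V=0, rpm=0)
set_airspeed(95): V ← 95 m/s
set_airspeed(94.43): V ← 94.43 m/s
throttle_to(1840): rpm ← 1840
set_airspeed(41.79): V ← 41.79 m/s
throttle_to(7525): rpm ← 7525
final state: V = 41.79 m/s, rpm = 7525 → n = rpm/60 = 125.416667 rev/s
target J* = 0.8113; solve J* = V/(n·D) for n: n = V/(J*·D) = 41.79/(0.8113 × 3.091) = 16.664485 rev/s
rpm = 60·n = 999.869085

rpm = 999.87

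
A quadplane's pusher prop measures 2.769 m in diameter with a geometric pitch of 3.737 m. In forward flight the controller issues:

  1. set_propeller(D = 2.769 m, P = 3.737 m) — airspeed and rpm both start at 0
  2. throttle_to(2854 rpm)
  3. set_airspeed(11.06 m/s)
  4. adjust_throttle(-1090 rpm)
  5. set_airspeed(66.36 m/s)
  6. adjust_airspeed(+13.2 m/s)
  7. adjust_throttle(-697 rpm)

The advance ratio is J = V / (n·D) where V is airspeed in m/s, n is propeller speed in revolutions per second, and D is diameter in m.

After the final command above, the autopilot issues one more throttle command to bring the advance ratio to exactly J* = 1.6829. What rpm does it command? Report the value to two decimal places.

rpm = 1024.39

set_propeller: D = 2.769 m, P = 3.737 m (p = P/D = 1.349585); state ← (V=0, rpm=0)
throttle_to(2854): rpm ← 2854
set_airspeed(11.06): V ← 11.06 m/s
adjust_throttle(-1090): rpm ← 2854 -1090 = 1764
set_airspeed(66.36): V ← 66.36 m/s
adjust_airspeed(+13.2): V ← 66.36 +13.2 = 79.56 m/s
adjust_throttle(-697): rpm ← 1764 -697 = 1067
final state: V = 79.56 m/s, rpm = 1067 → n = rpm/60 = 17.783333 rev/s
target J* = 1.6829; solve J* = V/(n·D) for n: n = V/(J*·D) = 79.56/(1.6829 × 2.769) = 17.073144 rev/s
rpm = 60·n = 1024.388652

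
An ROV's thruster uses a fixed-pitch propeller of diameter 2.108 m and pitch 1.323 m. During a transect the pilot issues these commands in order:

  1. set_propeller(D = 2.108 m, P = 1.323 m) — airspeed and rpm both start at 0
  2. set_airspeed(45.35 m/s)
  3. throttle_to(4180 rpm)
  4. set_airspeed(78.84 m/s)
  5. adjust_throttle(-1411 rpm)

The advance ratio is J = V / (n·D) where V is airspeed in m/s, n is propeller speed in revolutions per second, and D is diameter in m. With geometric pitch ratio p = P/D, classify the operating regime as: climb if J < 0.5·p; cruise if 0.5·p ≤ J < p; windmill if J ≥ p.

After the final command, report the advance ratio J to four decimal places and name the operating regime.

J = 0.8104, regime = windmill

set_propeller: D = 2.108 m, P = 1.323 m (p = P/D = 0.627609); state ← (V=0, rpm=0)
set_airspeed(45.35): V ← 45.35 m/s
throttle_to(4180): rpm ← 4180
set_airspeed(78.84): V ← 78.84 m/s
adjust_throttle(-1411): rpm ← 4180 -1411 = 2769
final state: V = 78.84 m/s, rpm = 2769 → n = rpm/60 = 46.150000 rev/s
J = V / (n·D) = 78.84 / (46.150000 × 2.108) = 0.810409
regime bands: climb J<0.3138 | cruise [0.3138, 0.6276) | windmill J≥0.6276
J = 0.8104 → windmill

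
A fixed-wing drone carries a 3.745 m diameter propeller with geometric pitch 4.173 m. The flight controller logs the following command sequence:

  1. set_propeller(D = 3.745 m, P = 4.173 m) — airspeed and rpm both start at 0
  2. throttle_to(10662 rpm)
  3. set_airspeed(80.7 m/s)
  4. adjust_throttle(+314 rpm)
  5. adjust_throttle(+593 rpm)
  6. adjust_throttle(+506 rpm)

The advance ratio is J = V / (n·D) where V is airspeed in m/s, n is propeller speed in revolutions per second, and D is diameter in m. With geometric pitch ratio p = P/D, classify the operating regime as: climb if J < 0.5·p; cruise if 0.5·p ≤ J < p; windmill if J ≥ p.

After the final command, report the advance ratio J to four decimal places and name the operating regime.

set_propeller: D = 3.745 m, P = 4.173 m (p = P/D = 1.114286); state ← (V=0, rpm=0)
throttle_to(10662): rpm ← 10662
set_airspeed(80.7): V ← 80.7 m/s
adjust_throttle(+314): rpm ← 10662 +314 = 10976
adjust_throttle(+593): rpm ← 10976 +593 = 11569
adjust_throttle(+506): rpm ← 11569 +506 = 12075
final state: V = 80.7 m/s, rpm = 12075 → n = rpm/60 = 201.250000 rev/s
J = V / (n·D) = 80.7 / (201.250000 × 3.745) = 0.107074
regime bands: climb J<0.5571 | cruise [0.5571, 1.1143) | windmill J≥1.1143
J = 0.1071 → climb

J = 0.1071, regime = climb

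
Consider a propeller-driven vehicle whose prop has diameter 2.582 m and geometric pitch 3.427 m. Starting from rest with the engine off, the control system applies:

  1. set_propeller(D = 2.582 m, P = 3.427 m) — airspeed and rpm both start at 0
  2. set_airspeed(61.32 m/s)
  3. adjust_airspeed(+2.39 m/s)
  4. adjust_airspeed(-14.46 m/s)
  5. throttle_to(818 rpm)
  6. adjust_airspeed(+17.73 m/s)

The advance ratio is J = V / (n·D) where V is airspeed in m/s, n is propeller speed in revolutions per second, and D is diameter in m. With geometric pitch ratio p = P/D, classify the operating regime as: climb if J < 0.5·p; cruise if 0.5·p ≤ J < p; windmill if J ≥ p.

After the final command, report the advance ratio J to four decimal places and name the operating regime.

J = 1.9028, regime = windmill

set_propeller: D = 2.582 m, P = 3.427 m (p = P/D = 1.327266); state ← (V=0, rpm=0)
set_airspeed(61.32): V ← 61.32 m/s
adjust_airspeed(+2.39): V ← 61.32 +2.39 = 63.71 m/s
adjust_airspeed(-14.46): V ← 63.71 -14.46 = 49.25 m/s
throttle_to(818): rpm ← 818
adjust_airspeed(+17.73): V ← 49.25 +17.73 = 66.98 m/s
final state: V = 66.98 m/s, rpm = 818 → n = rpm/60 = 13.633333 rev/s
J = V / (n·D) = 66.98 / (13.633333 × 2.582) = 1.902772
regime bands: climb J<0.6636 | cruise [0.6636, 1.3273) | windmill J≥1.3273
J = 1.9028 → windmill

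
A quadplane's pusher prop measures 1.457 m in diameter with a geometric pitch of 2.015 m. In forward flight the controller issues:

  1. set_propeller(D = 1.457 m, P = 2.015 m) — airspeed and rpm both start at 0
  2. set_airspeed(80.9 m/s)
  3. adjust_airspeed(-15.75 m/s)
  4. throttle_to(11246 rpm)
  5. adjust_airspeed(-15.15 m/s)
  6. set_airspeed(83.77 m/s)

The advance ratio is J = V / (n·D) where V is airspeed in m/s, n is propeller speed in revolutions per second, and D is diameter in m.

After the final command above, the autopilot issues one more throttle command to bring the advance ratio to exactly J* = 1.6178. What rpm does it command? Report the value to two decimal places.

set_propeller: D = 1.457 m, P = 2.015 m (p = P/D = 1.382979); state ← (V=0, rpm=0)
set_airspeed(80.9): V ← 80.9 m/s
adjust_airspeed(-15.75): V ← 80.9 -15.75 = 65.15 m/s
throttle_to(11246): rpm ← 11246
adjust_airspeed(-15.15): V ← 65.15 -15.15 = 50 m/s
set_airspeed(83.77): V ← 83.77 m/s
final state: V = 83.77 m/s, rpm = 11246 → n = rpm/60 = 187.433333 rev/s
target J* = 1.6178; solve J* = V/(n·D) for n: n = V/(J*·D) = 83.77/(1.6178 × 1.457) = 35.538912 rev/s
rpm = 60·n = 2132.334742

rpm = 2132.33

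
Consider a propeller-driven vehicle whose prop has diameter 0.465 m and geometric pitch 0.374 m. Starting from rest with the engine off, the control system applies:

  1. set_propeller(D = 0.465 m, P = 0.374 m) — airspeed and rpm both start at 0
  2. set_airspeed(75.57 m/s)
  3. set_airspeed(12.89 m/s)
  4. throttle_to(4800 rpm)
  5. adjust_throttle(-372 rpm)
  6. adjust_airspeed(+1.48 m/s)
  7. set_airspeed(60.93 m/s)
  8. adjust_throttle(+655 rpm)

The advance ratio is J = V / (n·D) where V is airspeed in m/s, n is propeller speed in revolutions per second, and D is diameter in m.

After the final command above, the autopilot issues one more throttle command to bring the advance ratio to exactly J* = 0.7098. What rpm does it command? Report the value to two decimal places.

set_propeller: D = 0.465 m, P = 0.374 m (p = P/D = 0.804301); state ← (V=0, rpm=0)
set_airspeed(75.57): V ← 75.57 m/s
set_airspeed(12.89): V ← 12.89 m/s
throttle_to(4800): rpm ← 4800
adjust_throttle(-372): rpm ← 4800 -372 = 4428
adjust_airspeed(+1.48): V ← 12.89 +1.48 = 14.37 m/s
set_airspeed(60.93): V ← 60.93 m/s
adjust_throttle(+655): rpm ← 4428 +655 = 5083
final state: V = 60.93 m/s, rpm = 5083 → n = rpm/60 = 84.716667 rev/s
target J* = 0.7098; solve J* = V/(n·D) for n: n = V/(J*·D) = 60.93/(0.7098 × 0.465) = 184.604477 rev/s
rpm = 60·n = 11076.268645

rpm = 11076.27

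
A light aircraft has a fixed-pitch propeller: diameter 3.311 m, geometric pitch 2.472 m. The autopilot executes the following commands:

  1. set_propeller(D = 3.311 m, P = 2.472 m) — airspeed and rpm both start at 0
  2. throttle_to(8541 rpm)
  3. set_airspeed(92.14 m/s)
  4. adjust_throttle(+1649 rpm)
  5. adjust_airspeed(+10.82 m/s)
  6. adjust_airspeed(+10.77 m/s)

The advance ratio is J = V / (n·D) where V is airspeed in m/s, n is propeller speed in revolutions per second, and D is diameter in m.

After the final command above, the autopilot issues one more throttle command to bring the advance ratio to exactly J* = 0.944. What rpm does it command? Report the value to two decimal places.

rpm = 2183.21

set_propeller: D = 3.311 m, P = 2.472 m (p = P/D = 0.746602); state ← (V=0, rpm=0)
throttle_to(8541): rpm ← 8541
set_airspeed(92.14): V ← 92.14 m/s
adjust_throttle(+1649): rpm ← 8541 +1649 = 10190
adjust_airspeed(+10.82): V ← 92.14 +10.82 = 102.96 m/s
adjust_airspeed(+10.77): V ← 102.96 +10.77 = 113.73 m/s
final state: V = 113.73 m/s, rpm = 10190 → n = rpm/60 = 169.833333 rev/s
target J* = 0.944; solve J* = V/(n·D) for n: n = V/(J*·D) = 113.73/(0.944 × 3.311) = 36.386800 rev/s
rpm = 60·n = 2183.208002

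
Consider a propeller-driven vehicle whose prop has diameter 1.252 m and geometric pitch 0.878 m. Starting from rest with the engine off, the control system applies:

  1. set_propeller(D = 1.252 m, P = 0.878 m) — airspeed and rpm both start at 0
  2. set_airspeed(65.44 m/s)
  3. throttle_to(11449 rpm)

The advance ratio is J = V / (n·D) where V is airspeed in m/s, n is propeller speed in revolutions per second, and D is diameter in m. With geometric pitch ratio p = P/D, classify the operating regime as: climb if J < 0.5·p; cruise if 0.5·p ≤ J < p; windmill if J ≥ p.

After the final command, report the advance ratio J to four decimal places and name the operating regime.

J = 0.2739, regime = climb

set_propeller: D = 1.252 m, P = 0.878 m (p = P/D = 0.701278); state ← (V=0, rpm=0)
set_airspeed(65.44): V ← 65.44 m/s
throttle_to(11449): rpm ← 11449
final state: V = 65.44 m/s, rpm = 11449 → n = rpm/60 = 190.816667 rev/s
J = V / (n·D) = 65.44 / (190.816667 × 1.252) = 0.273919
regime bands: climb J<0.3506 | cruise [0.3506, 0.7013) | windmill J≥0.7013
J = 0.2739 → climb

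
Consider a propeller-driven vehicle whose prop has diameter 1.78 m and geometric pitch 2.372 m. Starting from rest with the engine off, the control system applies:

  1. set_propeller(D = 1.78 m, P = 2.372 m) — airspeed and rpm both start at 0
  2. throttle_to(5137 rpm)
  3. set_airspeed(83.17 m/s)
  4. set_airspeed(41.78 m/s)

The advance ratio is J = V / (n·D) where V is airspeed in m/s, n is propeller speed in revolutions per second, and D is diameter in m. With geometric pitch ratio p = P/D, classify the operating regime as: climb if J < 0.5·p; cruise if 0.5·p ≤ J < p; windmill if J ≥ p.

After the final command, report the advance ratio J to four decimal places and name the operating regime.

J = 0.2742, regime = climb

set_propeller: D = 1.78 m, P = 2.372 m (p = P/D = 1.332584); state ← (V=0, rpm=0)
throttle_to(5137): rpm ← 5137
set_airspeed(83.17): V ← 83.17 m/s
set_airspeed(41.78): V ← 41.78 m/s
final state: V = 41.78 m/s, rpm = 5137 → n = rpm/60 = 85.616667 rev/s
J = V / (n·D) = 41.78 / (85.616667 × 1.78) = 0.274151
regime bands: climb J<0.6663 | cruise [0.6663, 1.3326) | windmill J≥1.3326
J = 0.2742 → climb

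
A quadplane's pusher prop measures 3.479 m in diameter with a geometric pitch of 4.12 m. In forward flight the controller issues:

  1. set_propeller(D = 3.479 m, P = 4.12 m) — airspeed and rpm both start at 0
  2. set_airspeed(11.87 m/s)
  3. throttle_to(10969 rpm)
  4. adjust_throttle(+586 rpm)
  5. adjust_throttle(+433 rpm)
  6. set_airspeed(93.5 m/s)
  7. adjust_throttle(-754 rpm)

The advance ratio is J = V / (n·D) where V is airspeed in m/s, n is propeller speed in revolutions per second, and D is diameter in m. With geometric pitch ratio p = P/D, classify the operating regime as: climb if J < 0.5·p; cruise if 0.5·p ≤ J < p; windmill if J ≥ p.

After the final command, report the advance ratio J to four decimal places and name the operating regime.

J = 0.1435, regime = climb

set_propeller: D = 3.479 m, P = 4.12 m (p = P/D = 1.184248); state ← (V=0, rpm=0)
set_airspeed(11.87): V ← 11.87 m/s
throttle_to(10969): rpm ← 10969
adjust_throttle(+586): rpm ← 10969 +586 = 11555
adjust_throttle(+433): rpm ← 11555 +433 = 11988
set_airspeed(93.5): V ← 93.5 m/s
adjust_throttle(-754): rpm ← 11988 -754 = 11234
final state: V = 93.5 m/s, rpm = 11234 → n = rpm/60 = 187.233333 rev/s
J = V / (n·D) = 93.5 / (187.233333 × 3.479) = 0.143540
regime bands: climb J<0.5921 | cruise [0.5921, 1.1842) | windmill J≥1.1842
J = 0.1435 → climb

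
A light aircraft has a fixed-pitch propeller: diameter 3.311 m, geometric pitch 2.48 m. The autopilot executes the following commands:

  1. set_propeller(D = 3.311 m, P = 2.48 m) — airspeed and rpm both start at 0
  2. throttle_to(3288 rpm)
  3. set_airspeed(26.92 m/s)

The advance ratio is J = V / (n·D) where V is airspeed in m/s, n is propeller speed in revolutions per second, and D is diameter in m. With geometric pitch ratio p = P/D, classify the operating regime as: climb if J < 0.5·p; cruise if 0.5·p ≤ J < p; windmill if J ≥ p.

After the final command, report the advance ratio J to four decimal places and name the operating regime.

J = 0.1484, regime = climb

set_propeller: D = 3.311 m, P = 2.48 m (p = P/D = 0.749018); state ← (V=0, rpm=0)
throttle_to(3288): rpm ← 3288
set_airspeed(26.92): V ← 26.92 m/s
final state: V = 26.92 m/s, rpm = 3288 → n = rpm/60 = 54.800000 rev/s
J = V / (n·D) = 26.92 / (54.800000 × 3.311) = 0.148366
regime bands: climb J<0.3745 | cruise [0.3745, 0.7490) | windmill J≥0.7490
J = 0.1484 → climb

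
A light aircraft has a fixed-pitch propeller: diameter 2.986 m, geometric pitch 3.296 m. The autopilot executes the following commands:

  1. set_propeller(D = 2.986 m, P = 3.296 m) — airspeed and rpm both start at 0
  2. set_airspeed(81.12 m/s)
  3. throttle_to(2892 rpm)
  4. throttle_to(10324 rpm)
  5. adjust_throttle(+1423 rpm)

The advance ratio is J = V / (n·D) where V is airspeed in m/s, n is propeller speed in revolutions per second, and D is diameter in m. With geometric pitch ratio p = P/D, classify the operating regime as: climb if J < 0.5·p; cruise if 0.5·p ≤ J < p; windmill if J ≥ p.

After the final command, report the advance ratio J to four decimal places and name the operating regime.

set_propeller: D = 2.986 m, P = 3.296 m (p = P/D = 1.103818); state ← (V=0, rpm=0)
set_airspeed(81.12): V ← 81.12 m/s
throttle_to(2892): rpm ← 2892
throttle_to(10324): rpm ← 10324
adjust_throttle(+1423): rpm ← 10324 +1423 = 11747
final state: V = 81.12 m/s, rpm = 11747 → n = rpm/60 = 195.783333 rev/s
J = V / (n·D) = 81.12 / (195.783333 × 2.986) = 0.138759
regime bands: climb J<0.5519 | cruise [0.5519, 1.1038) | windmill J≥1.1038
J = 0.1388 → climb

J = 0.1388, regime = climb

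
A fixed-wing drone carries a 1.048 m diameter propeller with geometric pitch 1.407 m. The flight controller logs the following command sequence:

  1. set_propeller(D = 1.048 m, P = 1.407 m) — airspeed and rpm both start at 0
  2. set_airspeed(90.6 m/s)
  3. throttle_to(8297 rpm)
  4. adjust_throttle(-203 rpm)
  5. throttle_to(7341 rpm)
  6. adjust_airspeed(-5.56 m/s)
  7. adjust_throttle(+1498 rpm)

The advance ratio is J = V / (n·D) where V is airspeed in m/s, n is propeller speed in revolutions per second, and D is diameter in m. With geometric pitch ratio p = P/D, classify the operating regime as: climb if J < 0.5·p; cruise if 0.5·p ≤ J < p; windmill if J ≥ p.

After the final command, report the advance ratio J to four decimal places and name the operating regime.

J = 0.5508, regime = climb

set_propeller: D = 1.048 m, P = 1.407 m (p = P/D = 1.342557); state ← (V=0, rpm=0)
set_airspeed(90.6): V ← 90.6 m/s
throttle_to(8297): rpm ← 8297
adjust_throttle(-203): rpm ← 8297 -203 = 8094
throttle_to(7341): rpm ← 7341
adjust_airspeed(-5.56): V ← 90.6 -5.56 = 85.04 m/s
adjust_throttle(+1498): rpm ← 7341 +1498 = 8839
final state: V = 85.04 m/s, rpm = 8839 → n = rpm/60 = 147.316667 rev/s
J = V / (n·D) = 85.04 / (147.316667 × 1.048) = 0.550820
regime bands: climb J<0.6713 | cruise [0.6713, 1.3426) | windmill J≥1.3426
J = 0.5508 → climb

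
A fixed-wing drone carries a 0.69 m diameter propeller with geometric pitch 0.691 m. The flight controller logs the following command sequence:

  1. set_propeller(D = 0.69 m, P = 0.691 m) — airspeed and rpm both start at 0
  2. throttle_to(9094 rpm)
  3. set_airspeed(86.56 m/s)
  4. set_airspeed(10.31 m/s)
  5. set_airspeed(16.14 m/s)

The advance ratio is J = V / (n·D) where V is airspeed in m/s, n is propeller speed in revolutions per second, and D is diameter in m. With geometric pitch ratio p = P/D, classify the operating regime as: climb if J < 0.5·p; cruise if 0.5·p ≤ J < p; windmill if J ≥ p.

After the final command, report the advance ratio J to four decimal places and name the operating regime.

J = 0.1543, regime = climb

set_propeller: D = 0.69 m, P = 0.691 m (p = P/D = 1.001449); state ← (V=0, rpm=0)
throttle_to(9094): rpm ← 9094
set_airspeed(86.56): V ← 86.56 m/s
set_airspeed(10.31): V ← 10.31 m/s
set_airspeed(16.14): V ← 16.14 m/s
final state: V = 16.14 m/s, rpm = 9094 → n = rpm/60 = 151.566667 rev/s
J = V / (n·D) = 16.14 / (151.566667 × 0.69) = 0.154330
regime bands: climb J<0.5007 | cruise [0.5007, 1.0014) | windmill J≥1.0014
J = 0.1543 → climb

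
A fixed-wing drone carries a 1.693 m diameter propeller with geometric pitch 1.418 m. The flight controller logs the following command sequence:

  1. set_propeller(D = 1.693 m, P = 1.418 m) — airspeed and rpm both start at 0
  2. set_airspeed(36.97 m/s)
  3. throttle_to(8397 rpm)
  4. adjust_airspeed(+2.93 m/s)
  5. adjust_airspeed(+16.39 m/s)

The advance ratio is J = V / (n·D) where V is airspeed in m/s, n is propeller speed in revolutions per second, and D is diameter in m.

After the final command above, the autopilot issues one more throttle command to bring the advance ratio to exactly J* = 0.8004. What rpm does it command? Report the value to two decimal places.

set_propeller: D = 1.693 m, P = 1.418 m (p = P/D = 0.837566); state ← (V=0, rpm=0)
set_airspeed(36.97): V ← 36.97 m/s
throttle_to(8397): rpm ← 8397
adjust_airspeed(+2.93): V ← 36.97 +2.93 = 39.9 m/s
adjust_airspeed(+16.39): V ← 39.9 +16.39 = 56.29 m/s
final state: V = 56.29 m/s, rpm = 8397 → n = rpm/60 = 139.950000 rev/s
target J* = 0.8004; solve J* = V/(n·D) for n: n = V/(J*·D) = 56.29/(0.8004 × 1.693) = 41.540069 rev/s
rpm = 60·n = 2492.404123

rpm = 2492.40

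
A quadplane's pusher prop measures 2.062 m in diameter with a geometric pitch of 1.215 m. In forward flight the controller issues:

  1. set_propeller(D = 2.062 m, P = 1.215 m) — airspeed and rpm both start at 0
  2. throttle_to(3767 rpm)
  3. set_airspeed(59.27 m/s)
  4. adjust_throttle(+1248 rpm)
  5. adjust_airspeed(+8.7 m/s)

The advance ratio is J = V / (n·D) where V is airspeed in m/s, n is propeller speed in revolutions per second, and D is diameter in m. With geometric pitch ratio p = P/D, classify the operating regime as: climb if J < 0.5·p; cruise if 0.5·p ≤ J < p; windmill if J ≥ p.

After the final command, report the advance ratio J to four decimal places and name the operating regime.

set_propeller: D = 2.062 m, P = 1.215 m (p = P/D = 0.589234); state ← (V=0, rpm=0)
throttle_to(3767): rpm ← 3767
set_airspeed(59.27): V ← 59.27 m/s
adjust_throttle(+1248): rpm ← 3767 +1248 = 5015
adjust_airspeed(+8.7): V ← 59.27 +8.7 = 67.97 m/s
final state: V = 67.97 m/s, rpm = 5015 → n = rpm/60 = 83.583333 rev/s
J = V / (n·D) = 67.97 / (83.583333 × 2.062) = 0.394375
regime bands: climb J<0.2946 | cruise [0.2946, 0.5892) | windmill J≥0.5892
J = 0.3944 → cruise

J = 0.3944, regime = cruise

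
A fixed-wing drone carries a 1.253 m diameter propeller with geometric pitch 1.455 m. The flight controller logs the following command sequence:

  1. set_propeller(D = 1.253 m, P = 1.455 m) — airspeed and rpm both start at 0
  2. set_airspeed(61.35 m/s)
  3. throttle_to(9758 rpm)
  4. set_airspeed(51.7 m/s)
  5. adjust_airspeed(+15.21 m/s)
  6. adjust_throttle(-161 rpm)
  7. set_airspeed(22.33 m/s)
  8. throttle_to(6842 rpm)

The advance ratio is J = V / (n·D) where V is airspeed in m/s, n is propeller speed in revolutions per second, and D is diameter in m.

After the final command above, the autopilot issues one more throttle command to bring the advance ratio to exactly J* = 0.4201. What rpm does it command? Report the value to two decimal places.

rpm = 2545.28

set_propeller: D = 1.253 m, P = 1.455 m (p = P/D = 1.161213); state ← (V=0, rpm=0)
set_airspeed(61.35): V ← 61.35 m/s
throttle_to(9758): rpm ← 9758
set_airspeed(51.7): V ← 51.7 m/s
adjust_airspeed(+15.21): V ← 51.7 +15.21 = 66.91 m/s
adjust_throttle(-161): rpm ← 9758 -161 = 9597
set_airspeed(22.33): V ← 22.33 m/s
throttle_to(6842): rpm ← 6842
final state: V = 22.33 m/s, rpm = 6842 → n = rpm/60 = 114.033333 rev/s
target J* = 0.4201; solve J* = V/(n·D) for n: n = V/(J*·D) = 22.33/(0.4201 × 1.253) = 42.421397 rev/s
rpm = 60·n = 2545.283844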